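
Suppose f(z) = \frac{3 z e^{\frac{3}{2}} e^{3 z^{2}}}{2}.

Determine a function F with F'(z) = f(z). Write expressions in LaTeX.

An antiderivative is F(z) = \frac{e^{3 z^{2} + \frac{3}{2}}}{4}.

f matches the chain-rule pattern g'(h)*h' with inner function h(z) = 3 z^{2} + \frac{3}{2}; substituting u = h(z) collapses the integral.
Check: d/dz[\frac{e^{3 z^{2} + \frac{3}{2}}}{4}] = \frac{3 z e^{\frac{3}{2}} e^{3 z^{2}}}{2} = f(z).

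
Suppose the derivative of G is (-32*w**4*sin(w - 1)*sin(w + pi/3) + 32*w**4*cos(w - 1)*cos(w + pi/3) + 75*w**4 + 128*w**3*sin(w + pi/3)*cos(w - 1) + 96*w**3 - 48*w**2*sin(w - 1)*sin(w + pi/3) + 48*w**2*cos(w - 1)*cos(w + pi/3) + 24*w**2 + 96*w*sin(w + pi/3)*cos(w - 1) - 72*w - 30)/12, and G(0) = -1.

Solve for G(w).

G(w) = 5*w**5/4 + 8*w**4*sin(w + pi/3)*cos(w - 1)/3 + 2*w**4 + 2*w**3/3 + 4*w**2*sin(w + pi/3)*cos(w - 1) - 3*w**2 - 5*w/2 - 1

Any candidate G(w) must reproduce the stated G'(w) exactly.
A general antiderivative is 5*w**5/4 + 2*w**4 + 2*w**3/3 - 3*w**2 - 5*w/2 - 4*(-2*w**4/3 - w**2)*sin(w + pi/3)*cos(w - 1) + C.
The condition gives C = -1 - (0) = -1.
So G(w) = 5*w**5/4 + 8*w**4*sin(w + pi/3)*cos(w - 1)/3 + 2*w**4 + 2*w**3/3 + 4*w**2*sin(w + pi/3)*cos(w - 1) - 3*w**2 - 5*w/2 - 1.
Check: d/dw[5*w**5/4 + 8*w**4*sin(w + pi/3)*cos(w - 1)/3 + 2*w**4 + 2*w**3/3 + 4*w**2*sin(w + pi/3)*cos(w - 1) - 3*w**2 - 5*w/2 - 1] = -8*w**4*sin(w - 1)*sin(w + pi/3)/3 + 8*w**4*cos(w - 1)*cos(w + pi/3)/3 + 25*w**4/4 + 32*w**3*sin(w + pi/3)*cos(w - 1)/3 + 8*w**3 - 4*w**2*sin(w - 1)*sin(w + pi/3) + 4*w**2*cos(w - 1)*cos(w + pi/3) + 2*w**2 + 8*w*sin(w + pi/3)*cos(w - 1) - 6*w - 5/2, which equals G'(w).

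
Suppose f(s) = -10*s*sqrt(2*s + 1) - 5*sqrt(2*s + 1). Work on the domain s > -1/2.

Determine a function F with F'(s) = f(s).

Integrate term by term and add the pieces.
Check: d/ds[-(2*s + 1)**(5/2)] = -10*s*sqrt(2*s + 1) - 5*sqrt(2*s + 1) = f(s).

An antiderivative is F(s) = -(2*s + 1)**(5/2).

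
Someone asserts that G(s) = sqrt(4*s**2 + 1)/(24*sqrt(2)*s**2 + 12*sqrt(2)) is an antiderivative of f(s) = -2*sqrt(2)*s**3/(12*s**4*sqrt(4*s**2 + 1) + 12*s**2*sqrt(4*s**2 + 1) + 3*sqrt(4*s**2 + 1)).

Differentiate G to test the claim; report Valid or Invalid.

Invalid: d/ds[G] - f = 2*s**3*sqrt(4*s**2 + 1)/(48*sqrt(2)*s**6 + 60*sqrt(2)*s**4 + 24*sqrt(2)*s**2 + 3*sqrt(2)), which is not 0.

d/ds[G] = -sqrt(2)*s**3/(12*s**4*sqrt(4*s**2 + 1) + 12*s**2*sqrt(4*s**2 + 1) + 3*sqrt(4*s**2 + 1))
d/ds[G] - f(s) = 2*s**3*sqrt(4*s**2 + 1)/(48*sqrt(2)*s**6 + 60*sqrt(2)*s**4 + 24*sqrt(2)*s**2 + 3*sqrt(2)) != 0.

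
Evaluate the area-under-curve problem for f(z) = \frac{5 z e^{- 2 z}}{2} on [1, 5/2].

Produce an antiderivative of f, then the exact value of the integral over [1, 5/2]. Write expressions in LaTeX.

f has the shape u'v + uv' for u = - \frac{5 z}{4} - \frac{5}{8} and v = e^{- 2 z} — it is the derivative of the product u*v.
F(z) = - \frac{5 z e^{- 2 z}}{4} - \frac{5 e^{- 2 z}}{8} is an antiderivative of f.
Check: d/dz[- \frac{5 z e^{- 2 z}}{4} - \frac{5 e^{- 2 z}}{8}] = \frac{5 z e^{- 2 z}}{2} = f(z).
F(5/2) = - \frac{15}{4 e^{5}}; F(1) = - \frac{15}{8 e^{2}}.
Integral = F(5/2) - F(1) = - \frac{15}{4 e^{5}} + \frac{15}{8 e^{2}}.

Antiderivative: F(z) = - \frac{5 z e^{- 2 z}}{4} - \frac{5 e^{- 2 z}}{8}; value = - \frac{15}{4 e^{5}} + \frac{15}{8 e^{2}}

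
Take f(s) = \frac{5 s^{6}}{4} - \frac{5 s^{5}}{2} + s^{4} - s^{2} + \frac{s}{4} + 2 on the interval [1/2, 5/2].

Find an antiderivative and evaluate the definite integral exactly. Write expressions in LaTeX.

The integrand splits into summands that can be handled one at a time.
F(s) = \frac{5 s^{7}}{28} - \frac{5 s^{6}}{12} + \frac{s^{5}}{5} - \frac{s^{3}}{3} + \frac{s^{2}}{8} + 2 s is an antiderivative of f.
Check: d/ds[\frac{5 s^{7}}{28} - \frac{5 s^{6}}{12} + \frac{s^{5}}{5} - \frac{s^{3}}{3} + \frac{s^{2}}{8} + 2 s] = \frac{5 s^{6}}{4} - \frac{5 s^{5}}{2} + s^{4} - s^{2} + \frac{s}{4} + 2 = f(s).
F(5/2) = \frac{98095}{3584}; F(1/2) = \frac{53261}{53760}.
Integral = F(5/2) - F(1/2) = \frac{354541}{13440}.

Antiderivative: F(s) = \frac{5 s^{7}}{28} - \frac{5 s^{6}}{12} + \frac{s^{5}}{5} - \frac{s^{3}}{3} + \frac{s^{2}}{8} + 2 s; value = \frac{354541}{13440}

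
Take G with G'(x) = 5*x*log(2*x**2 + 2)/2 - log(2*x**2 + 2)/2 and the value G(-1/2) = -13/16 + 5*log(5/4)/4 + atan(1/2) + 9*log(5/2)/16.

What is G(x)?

G(x) = 5*x**2*log(x**2 + 1)/4 - 5*x**2/4 + 5*x**2*log(2)/4 - x*log(x**2 + 1)/2 - x*log(2)/2 + x + 5*log(x**2 + 1)/4 - atan(x)

Integrate term by term and add the pieces.
A general antiderivative is -5*x**2/4 + x + (5*x**2/4 - x/2)*log(2*x**2 + 2) + 5*log(x**2 + 1)/4 - atan(x) + C.
The condition gives C = -13/16 + 5*log(5/4)/4 + atan(1/2) + 9*log(5/2)/16 - (-13/16 + 5*log(5/4)/4 + atan(1/2) + 9*log(5/2)/16) = 0.
So G(x) = 5*x**2*log(x**2 + 1)/4 - 5*x**2/4 + 5*x**2*log(2)/4 - x*log(x**2 + 1)/2 - x*log(2)/2 + x + 5*log(x**2 + 1)/4 - atan(x).
Check: d/dx[5*x**2*log(x**2 + 1)/4 - 5*x**2/4 + 5*x**2*log(2)/4 - x*log(x**2 + 1)/2 - x*log(2)/2 + x + 5*log(x**2 + 1)/4 - atan(x)] = 5*x*log(x**2 + 1)/2 + 5*x*log(2)/2 - log(x**2 + 1)/2 - log(2)/2, which equals G'(x).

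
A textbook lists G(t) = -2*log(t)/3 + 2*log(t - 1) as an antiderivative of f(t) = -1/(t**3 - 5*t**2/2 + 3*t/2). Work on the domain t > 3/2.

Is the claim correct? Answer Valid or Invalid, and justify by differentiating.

d/dt[G] = (4*t + 2)/(3*t**2 - 3*t)
d/dt[G] - f(t) = 8/(6*t - 9) != 0.

Invalid: d/dt[G] - f = 8/(6*t - 9), which is not 0.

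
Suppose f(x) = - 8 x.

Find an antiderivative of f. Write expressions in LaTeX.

An antiderivative is F(x) = - 4 x^{2}.

Check any antiderivative F(x) by computing F'(x) and comparing it with f(x).
Check: d/dx[- 4 x^{2}] = - 8 x = f(x).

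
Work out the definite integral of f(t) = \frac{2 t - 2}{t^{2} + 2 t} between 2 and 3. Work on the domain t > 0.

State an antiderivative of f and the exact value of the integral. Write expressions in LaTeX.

The denominator factors as t \left(t + 2\right); partial fractions split f into directly integrable pieces: \frac{3}{t + 2} - \frac{1}{t}.
F(t) = - \log{\left(t \right)} + 3 \log{\left(t + 2 \right)} is an antiderivative of f.
Check: d/dt[- \log{\left(t \right)} + 3 \log{\left(t + 2 \right)}] = \frac{2 t - 2}{t^{2} + 2 t} = f(t).
F(3) = - \log{\left(3 \right)} + 3 \log{\left(5 \right)}; F(2) = - \log{\left(2 \right)} + 3 \log{\left(4 \right)}.
Integral = F(3) - F(2) = - 3 \log{\left(4 \right)} - \log{\left(3 \right)} + \log{\left(2 \right)} + 3 \log{\left(5 \right)}.

Antiderivative: F(t) = - \log{\left(t \right)} + 3 \log{\left(t + 2 \right)}; value = - 3 \log{\left(4 \right)} - \log{\left(3 \right)} + \log{\left(2 \right)} + 3 \log{\left(5 \right)}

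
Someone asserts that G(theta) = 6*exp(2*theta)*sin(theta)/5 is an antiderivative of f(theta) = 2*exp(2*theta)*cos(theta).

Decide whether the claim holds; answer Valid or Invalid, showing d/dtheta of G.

d/dtheta[G] = 12*exp(2*theta)*sin(theta)/5 + 6*exp(2*theta)*cos(theta)/5
d/dtheta[G] - f(theta) = 12*exp(2*theta)*sin(theta)/5 - 4*exp(2*theta)*cos(theta)/5 != 0.

Invalid: d/dtheta[G] - f = 12*exp(2*theta)*sin(theta)/5 - 4*exp(2*theta)*cos(theta)/5, which is not 0.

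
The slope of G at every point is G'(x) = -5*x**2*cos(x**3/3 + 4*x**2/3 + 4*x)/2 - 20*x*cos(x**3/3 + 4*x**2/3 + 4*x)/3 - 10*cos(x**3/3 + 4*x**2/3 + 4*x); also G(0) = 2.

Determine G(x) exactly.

G(x) = -(5*sin(x**3/3 + 4*x**2/3 + 4*x) - 4)/2

The substitution u = x**3/3 + 4*x**2/3 + 4*x works: G'(x) is exactly (dG/du)*(du/dx) for that inner function.
A general antiderivative is -5*sin(x**3/3 + 4*x**2/3 + 4*x)/2 + C.
The condition gives C = 2 - (0) = 2.
So G(x) = -(5*sin(x**3/3 + 4*x**2/3 + 4*x) - 4)/2.
Check: d/dx[-(5*sin(x**3/3 + 4*x**2/3 + 4*x) - 4)/2] = -5*x**2*cos(x**3/3 + 4*x**2/3 + 4*x)/2 - 20*x*cos(x**3/3 + 4*x**2/3 + 4*x)/3 - 10*cos(x**3/3 + 4*x**2/3 + 4*x) = G'(x).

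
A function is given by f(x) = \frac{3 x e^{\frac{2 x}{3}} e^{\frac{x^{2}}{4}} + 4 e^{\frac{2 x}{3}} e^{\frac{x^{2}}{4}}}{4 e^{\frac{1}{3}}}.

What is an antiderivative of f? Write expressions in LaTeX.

The substitution u = \frac{x^{2}}{4} + \frac{2 x}{3} - \frac{1}{3} works: f is exactly (dF/du)*(du/dx) for that inner function.
Check: d/dx[\frac{3 e^{\frac{2 x}{3}} e^{\frac{x^{2}}{4}}}{2 e^{\frac{1}{3}}}] = \frac{3 x e^{\frac{2 x}{3}} e^{\frac{x^{2}}{4}} + 4 e^{\frac{2 x}{3}} e^{\frac{x^{2}}{4}}}{4 e^{\frac{1}{3}}} = f(x).

An antiderivative is F(x) = \frac{3 e^{\frac{2 x}{3}} e^{\frac{x^{2}}{4}}}{2 e^{\frac{1}{3}}}.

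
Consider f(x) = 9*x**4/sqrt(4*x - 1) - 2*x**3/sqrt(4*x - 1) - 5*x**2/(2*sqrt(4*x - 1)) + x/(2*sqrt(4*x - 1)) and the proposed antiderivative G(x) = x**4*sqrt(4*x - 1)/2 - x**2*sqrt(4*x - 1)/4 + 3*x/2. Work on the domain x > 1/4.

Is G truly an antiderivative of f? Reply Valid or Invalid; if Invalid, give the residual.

Invalid: d/dx[G] - f = 3/2, which is not 0.

d/dx[G] = (18*x**4 - 4*x**3 - 5*x**2 + x + 3*sqrt(4*x - 1))/(2*sqrt(4*x - 1))
d/dx[G] - f(x) = 3/2 != 0.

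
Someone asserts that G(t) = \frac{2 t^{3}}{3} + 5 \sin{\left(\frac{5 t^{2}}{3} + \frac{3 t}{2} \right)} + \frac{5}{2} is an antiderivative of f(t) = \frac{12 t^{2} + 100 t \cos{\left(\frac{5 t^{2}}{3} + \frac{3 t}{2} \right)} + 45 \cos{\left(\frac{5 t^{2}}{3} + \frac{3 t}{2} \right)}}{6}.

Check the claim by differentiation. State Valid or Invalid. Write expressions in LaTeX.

d/dt[G] = 2 t^{2} + \frac{50 t \cos{\left(\frac{5 t^{2}}{3} + \frac{3 t}{2} \right)}}{3} + \frac{15 \cos{\left(\frac{5 t^{2}}{3} + \frac{3 t}{2} \right)}}{2}
This equals f(t) exactly, so the claim holds.

Valid: G'(t) = f(t).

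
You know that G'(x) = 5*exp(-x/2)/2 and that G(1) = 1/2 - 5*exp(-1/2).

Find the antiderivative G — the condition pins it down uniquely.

Whatever form G(x) takes, its d/dx must return the stated G'(x).
A general antiderivative is -5*exp(-x/2) + C.
The condition gives C = 1/2 - 5*exp(-1/2) - (-5*exp(-1/2)) = 1/2.
So G(x) = (exp(x/2) - 10)*exp(-x/2)/2.
Check: d/dx[(exp(x/2) - 10)*exp(-x/2)/2] = 5*exp(-x/2)/2 = G'(x).

G(x) = (exp(x/2) - 10)*exp(-x/2)/2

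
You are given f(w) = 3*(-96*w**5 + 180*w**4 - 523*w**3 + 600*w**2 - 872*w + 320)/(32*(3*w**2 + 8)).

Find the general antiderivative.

F(w) = -3*w**4/4 + 15*w**3/8 - 267*w**2/64 + 15*w/4 - 5*log(w**2/2 + 4/3)/2 + C

Since d/dw undoes antidifferentiation here, F'(w) = f(w) is required of F(w).
Check: d/dw[-3*w**4/4 + 15*w**3/8 - 267*w**2/64 + 15*w/4 - 5*log(w**2/2 + 4/3)/2] = (-288*w**5 + 540*w**4 - 1569*w**3 + 1800*w**2 - 2616*w + 960)/(96*w**2 + 256), which equals f(w).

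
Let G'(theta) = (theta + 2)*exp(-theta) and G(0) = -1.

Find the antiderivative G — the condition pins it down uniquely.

G'(theta) has the shape u'v + uv' for u = -theta - 3 and v = exp(-theta) — it is the derivative of the product u*v.
A general antiderivative is (-theta - 3)*exp(-theta) + C.
The condition gives C = -1 - (-3) = 2.
So G(theta) = (-theta + 2*exp(theta) - 3)*exp(-theta).
Check: d/dtheta[(-theta + 2*exp(theta) - 3)*exp(-theta)] = (theta + 2)*exp(-theta) = G'(theta).

G(theta) = (-theta + 2*exp(theta) - 3)*exp(-theta)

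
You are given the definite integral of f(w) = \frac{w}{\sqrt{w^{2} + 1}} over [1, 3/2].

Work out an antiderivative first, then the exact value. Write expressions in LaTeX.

f matches the chain-rule pattern g'(h)*h' with inner function h(w) = w^{2} + 1; substituting u = h(w) collapses the integral.
F(w) = \sqrt{w^{2} + 1} is an antiderivative of f.
Check: d/dw[\sqrt{w^{2} + 1}] = \frac{w}{\sqrt{w^{2} + 1}} = f(w).
F(3/2) = \frac{\sqrt{13}}{2}; F(1) = \sqrt{2}.
Integral = F(3/2) - F(1) = - \sqrt{2} + \frac{\sqrt{13}}{2}.

Antiderivative: F(w) = \sqrt{w^{2} + 1}; value = - \sqrt{2} + \frac{\sqrt{13}}{2}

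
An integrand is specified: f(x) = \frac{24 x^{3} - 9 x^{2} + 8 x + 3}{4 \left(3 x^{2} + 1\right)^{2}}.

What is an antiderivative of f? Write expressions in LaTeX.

An antiderivative is F(x) = \frac{3 x}{12 x^{2} + 4} + \frac{\log{\left(3 x^{2} + 1 \right)}}{3}.

Any candidate F(x) must reproduce f(x) exactly when differentiated.
Check: d/dx[\frac{3 x}{12 x^{2} + 4} + \frac{\log{\left(3 x^{2} + 1 \right)}}{3}] = \frac{24 x^{3} - 9 x^{2} + 8 x + 3}{36 x^{4} + 24 x^{2} + 4}, which equals f(x).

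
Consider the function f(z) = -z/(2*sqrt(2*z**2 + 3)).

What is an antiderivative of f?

An antiderivative is F(z) = -sqrt(2*z**2 + 3)/4.

The substitution u = 2*z**2 + 3 works: f is exactly (dF/du)*(du/dz) for that inner function.
Check: d/dz[-sqrt(2*z**2 + 3)/4] = -z/(2*sqrt(2*z**2 + 3)) = f(z).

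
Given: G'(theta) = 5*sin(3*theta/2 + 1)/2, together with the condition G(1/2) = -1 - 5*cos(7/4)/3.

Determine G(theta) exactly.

G(theta) = -5*cos(3*theta/2 + 1)/3 - 1

Recover the given G'(theta) by differentiating a candidate G(theta); any mismatch rules it out.
A general antiderivative is -5*cos(3*theta/2 + 1)/3 + C.
The condition gives C = -1 - 5*cos(7/4)/3 - (-5*cos(7/4)/3) = -1.
So G(theta) = -5*cos(3*theta/2 + 1)/3 - 1.
Check: d/dtheta[-5*cos(3*theta/2 + 1)/3 - 1] = 5*sin(3*theta/2 + 1)/2 = G'(theta).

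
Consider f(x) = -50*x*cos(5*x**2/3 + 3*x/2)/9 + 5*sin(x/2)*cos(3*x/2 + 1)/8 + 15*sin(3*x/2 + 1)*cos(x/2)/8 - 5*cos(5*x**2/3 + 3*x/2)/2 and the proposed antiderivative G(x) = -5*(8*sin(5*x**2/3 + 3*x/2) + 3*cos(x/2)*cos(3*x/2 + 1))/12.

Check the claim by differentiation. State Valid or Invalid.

Invalid: d/dx[G] - f = -50*x*cos(5*x**2/3 + 3*x/2)/9 - 5*cos(5*x**2/3 + 3*x/2)/2, which is not 0.

d/dx[G] = -100*x*cos(5*x**2/3 + 3*x/2)/9 + 5*sin(x/2)*cos(3*x/2 + 1)/8 + 15*sin(3*x/2 + 1)*cos(x/2)/8 - 5*cos(5*x**2/3 + 3*x/2)
d/dx[G] - f(x) = -50*x*cos(5*x**2/3 + 3*x/2)/9 - 5*cos(5*x**2/3 + 3*x/2)/2 != 0.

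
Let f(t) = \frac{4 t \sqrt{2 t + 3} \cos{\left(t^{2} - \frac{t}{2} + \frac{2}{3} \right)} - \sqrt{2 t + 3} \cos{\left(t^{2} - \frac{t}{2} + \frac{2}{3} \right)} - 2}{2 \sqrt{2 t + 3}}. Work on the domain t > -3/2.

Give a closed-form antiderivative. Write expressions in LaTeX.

Any candidate F(t) must reproduce f(t) exactly when differentiated.
Check: d/dt[- \sqrt{2 t + 3} + \sin{\left(t^{2} - \frac{t}{2} + \frac{2}{3} \right)}] = \frac{4 t \sqrt{2 t + 3} \cos{\left(t^{2} - \frac{t}{2} + \frac{2}{3} \right)} - \sqrt{2 t + 3} \cos{\left(t^{2} - \frac{t}{2} + \frac{2}{3} \right)} - 2}{2 \sqrt{2 t + 3}} = f(t).

An antiderivative is F(t) = - \sqrt{2 t + 3} + \sin{\left(t^{2} - \frac{t}{2} + \frac{2}{3} \right)}.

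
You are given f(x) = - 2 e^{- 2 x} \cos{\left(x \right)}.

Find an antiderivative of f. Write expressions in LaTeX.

Recover f(x) by differentiating a candidate F(x); any mismatch rules it out.
Check: d/dx[\frac{2 \left(- \sin{\left(x \right)} + 2 \cos{\left(x \right)}\right) e^{- 2 x}}{5}] = - 2 e^{- 2 x} \cos{\left(x \right)} = f(x).

An antiderivative is F(x) = \frac{2 \left(- \sin{\left(x \right)} + 2 \cos{\left(x \right)}\right) e^{- 2 x}}{5}.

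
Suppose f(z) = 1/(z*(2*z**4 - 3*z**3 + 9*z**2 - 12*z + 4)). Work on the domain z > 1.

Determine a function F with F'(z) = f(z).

An antiderivative is F(z) = (170*log(z) + 136*log(z - 1) - 320*log(z - 1/2) + 7*log(z**2 + 4) + 12*atan(z/2))/680.

Factor the denominator (z*(z - 1)*(2*z - 1)*(z**2 + 4)) and decompose: f = (7*z + 12)/(340*(z**2 + 4)) - 16/(17*(2*z - 1)) + 1/(5*(z - 1)) + 1/(4*z); each piece integrates to a log, atan, or power term.
Check: d/dz[(170*log(z) + 136*log(z - 1) - 320*log(z - 1/2) + 7*log(z**2 + 4) + 12*atan(z/2))/680] = 1/(2*z**5 - 3*z**4 + 9*z**3 - 12*z**2 + 4*z), which equals f(z).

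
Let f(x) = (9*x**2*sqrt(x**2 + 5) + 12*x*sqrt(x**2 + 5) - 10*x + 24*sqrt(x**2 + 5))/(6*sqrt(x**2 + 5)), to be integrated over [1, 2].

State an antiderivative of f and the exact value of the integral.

Antiderivative: F(x) = x**3/2 + x**2 + 4*x - 5*sqrt(x**2 + 5)/3; value = 5*sqrt(6)/3 + 11/2

Recover f(x) by differentiating a candidate F(x); any mismatch rules it out.
F(x) = x**3/2 + x**2 + 4*x - 5*sqrt(x**2 + 5)/3 is an antiderivative of f.
Check: d/dx[x**3/2 + x**2 + 4*x - 5*sqrt(x**2 + 5)/3] = (9*x**2*sqrt(x**2 + 5) + 12*x*sqrt(x**2 + 5) - 10*x + 24*sqrt(x**2 + 5))/(6*sqrt(x**2 + 5)) = f(x).
F(2) = 11; F(1) = 11/2 - 5*sqrt(6)/3.
Integral = F(2) - F(1) = 5*sqrt(6)/3 + 11/2.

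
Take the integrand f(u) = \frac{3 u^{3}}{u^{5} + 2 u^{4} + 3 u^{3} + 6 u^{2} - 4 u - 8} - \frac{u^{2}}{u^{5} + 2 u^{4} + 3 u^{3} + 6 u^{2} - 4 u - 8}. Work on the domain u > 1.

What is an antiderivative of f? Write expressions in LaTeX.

The denominator factors as \left(u - 1\right) \left(u + 1\right) \left(u + 2\right) \left(u^{2} + 4\right); partial fractions split f into directly integrable pieces: \frac{7 u + 10}{10 \left(u^{2} + 4\right)} - \frac{7}{6 \left(u + 2\right)} + \frac{2}{5 \left(u + 1\right)} + \frac{1}{15 \left(u - 1\right)}.
Check: d/du[\frac{\log{\left(u - 1 \right)}}{15} + \frac{2 \log{\left(u + 1 \right)}}{5} - \frac{7 \log{\left(u + 2 \right)}}{6} + \frac{7 \log{\left(u^{2} + 4 \right)}}{20} + \frac{\operatorname{atan}{\left(\frac{u}{2} \right)}}{2}] = \frac{3 u^{3} - u^{2}}{u^{5} + 2 u^{4} + 3 u^{3} + 6 u^{2} - 4 u - 8}, which equals f(u).

An antiderivative is F(u) = \frac{\log{\left(u - 1 \right)}}{15} + \frac{2 \log{\left(u + 1 \right)}}{5} - \frac{7 \log{\left(u + 2 \right)}}{6} + \frac{7 \log{\left(u^{2} + 4 \right)}}{20} + \frac{\operatorname{atan}{\left(\frac{u}{2} \right)}}{2}.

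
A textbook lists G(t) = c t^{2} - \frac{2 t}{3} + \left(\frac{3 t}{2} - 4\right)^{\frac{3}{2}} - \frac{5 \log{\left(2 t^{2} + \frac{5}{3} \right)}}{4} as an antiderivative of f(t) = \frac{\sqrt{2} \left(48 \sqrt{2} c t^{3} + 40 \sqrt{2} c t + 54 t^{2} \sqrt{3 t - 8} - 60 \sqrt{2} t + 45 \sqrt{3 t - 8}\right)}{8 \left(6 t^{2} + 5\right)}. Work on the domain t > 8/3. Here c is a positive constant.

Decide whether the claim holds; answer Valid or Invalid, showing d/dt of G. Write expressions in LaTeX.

Invalid: d/dt[G] - f = - \frac{2}{3}, which is not 0.

d/dt[G] = \frac{144 \sqrt{2} c t^{3} + 120 \sqrt{2} c t + 162 t^{2} \sqrt{3 t - 8} - 48 \sqrt{2} t^{2} - 180 \sqrt{2} t + 135 \sqrt{3 t - 8} - 40 \sqrt{2}}{72 \sqrt{2} t^{2} + 60 \sqrt{2}}
d/dt[G] - f(t) = - \frac{2}{3} != 0.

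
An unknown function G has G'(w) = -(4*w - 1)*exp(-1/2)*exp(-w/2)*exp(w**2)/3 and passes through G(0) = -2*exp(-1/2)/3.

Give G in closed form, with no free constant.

G(w) = -2*exp(-1/2)*exp(-w/2)*exp(w**2)/3

The substitution u = w**2 - w/2 - 1/2 works: G'(w) is exactly (dG/du)*(du/dw) for that inner function.
A general antiderivative is -2*exp(w**2 - w/2 - 1/2)/3 + C.
The condition gives C = -2*exp(-1/2)/3 - (-2*exp(-1/2)/3) = 0.
So G(w) = -2*exp(-1/2)*exp(-w/2)*exp(w**2)/3.
Check: d/dw[-2*exp(-1/2)*exp(-w/2)*exp(w**2)/3] = (-4*w*exp(w**2) + exp(w**2))*exp(-1/2)*exp(-w/2)/3, which equals G'(w).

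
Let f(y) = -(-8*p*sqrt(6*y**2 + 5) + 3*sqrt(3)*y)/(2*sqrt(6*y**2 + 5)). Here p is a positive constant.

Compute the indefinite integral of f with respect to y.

A first test for any F(y): its y-derivative must equal f(y) identically.
Check: d/dy[4*p*y - 3*sqrt(2*y**2 + 5/3)/4] = (8*p*sqrt(6*y**2 + 5) - 3*sqrt(3)*y)/(2*sqrt(6*y**2 + 5)), which equals f(y).

F(y) = 4*p*y - 3*sqrt(2*y**2 + 5/3)/4 + C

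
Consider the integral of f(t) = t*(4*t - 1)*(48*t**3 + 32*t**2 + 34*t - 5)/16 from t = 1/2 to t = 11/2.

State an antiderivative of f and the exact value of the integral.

Recognize the product-rule pattern: f = u'v + uv' with u = -(t**2 - t/4)**2, v = -2*t**2 - 2*t - 5/2, so integration by parts undoes it.
F(t) = -t**2*(4*t - 1)**2*(-4*t**2 - 4*t - 5)/32 is an antiderivative of f.
Check: d/dt[-t**2*(4*t - 1)**2*(-4*t**2 - 4*t - 5)/32] = 12*t**5 + 5*t**4 + 13*t**3/2 - 27*t**2/8 + 5*t/16, which equals f(t).
F(11/2) = 1974357/32; F(1/2) = 1/16.
Integral = F(11/2) - F(1/2) = 1974355/32.

Antiderivative: F(t) = -t**2*(4*t - 1)**2*(-4*t**2 - 4*t - 5)/32; value = 1974355/32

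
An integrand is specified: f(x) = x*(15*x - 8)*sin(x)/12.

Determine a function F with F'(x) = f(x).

For F(x) to be correct the identity F'(x) - f(x) = 0 must hold.
Check: d/dx[-5*x**2*cos(x)/4 + 5*x*sin(x)/2 + 2*x*cos(x)/3 - 2*sin(x)/3 + 5*cos(x)/2] = 5*x**2*sin(x)/4 - 2*x*sin(x)/3, which equals f(x).

An antiderivative is F(x) = -5*x**2*cos(x)/4 + 5*x*sin(x)/2 + 2*x*cos(x)/3 - 2*sin(x)/3 + 5*cos(x)/2.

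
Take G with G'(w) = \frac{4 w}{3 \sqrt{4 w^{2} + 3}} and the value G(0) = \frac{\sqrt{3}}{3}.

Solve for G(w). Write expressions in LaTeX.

G(w) = \frac{\sqrt{4 w^{2} + 3}}{3}

G'(w) matches the chain-rule pattern g'(h)*h' with inner function h(w) = 4 w^{2} + 3; substituting u = h(w) collapses the integral.
A general antiderivative is \frac{\sqrt{4 w^{2} + 3}}{3} + C.
The condition gives C = \frac{\sqrt{3}}{3} - (\frac{\sqrt{3}}{3}) = 0.
So G(w) = \frac{\sqrt{4 w^{2} + 3}}{3}.
Check: d/dw[\frac{\sqrt{4 w^{2} + 3}}{3}] = \frac{4 w}{3 \sqrt{4 w^{2} + 3}} = G'(w).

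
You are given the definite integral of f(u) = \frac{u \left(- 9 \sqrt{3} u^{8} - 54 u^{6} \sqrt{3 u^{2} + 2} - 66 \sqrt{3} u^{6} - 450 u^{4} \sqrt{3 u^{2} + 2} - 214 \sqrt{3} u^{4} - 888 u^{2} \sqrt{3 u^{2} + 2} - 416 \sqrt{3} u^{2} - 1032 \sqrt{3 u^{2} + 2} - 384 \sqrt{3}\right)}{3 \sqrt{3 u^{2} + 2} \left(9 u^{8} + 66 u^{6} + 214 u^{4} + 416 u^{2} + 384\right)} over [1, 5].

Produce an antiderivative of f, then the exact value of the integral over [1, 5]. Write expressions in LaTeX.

Antiderivative: F(u) = - \frac{\sqrt{u^{2} + \frac{2}{3}}}{3} - \frac{\log{\left(\frac{u^{4}}{2} + u^{2} + 3 \right)}}{2} + \frac{1}{\frac{u^{2}}{2} + \frac{4}{3}}; value = - \frac{\log{\left(\frac{681}{2} \right)}}{2} - \frac{\sqrt{231}}{9} - \frac{432}{913} + \frac{\sqrt{15}}{9} + \frac{\log{\left(\frac{9}{2} \right)}}{2}

Recover f(u) by differentiating a candidate F(u); any mismatch rules it out.
F(u) = - \frac{\sqrt{u^{2} + \frac{2}{3}}}{3} - \frac{\log{\left(\frac{u^{4}}{2} + u^{2} + 3 \right)}}{2} + \frac{1}{\frac{u^{2}}{2} + \frac{4}{3}} is an antiderivative of f.
Check: d/du[- \frac{\sqrt{u^{2} + \frac{2}{3}}}{3} - \frac{\log{\left(\frac{u^{4}}{2} + u^{2} + 3 \right)}}{2} + \frac{1}{\frac{u^{2}}{2} + \frac{4}{3}}] = \frac{- 9 \sqrt{3} u^{9} - 54 u^{7} \sqrt{3 u^{2} + 2} - 66 \sqrt{3} u^{7} - 450 u^{5} \sqrt{3 u^{2} + 2} - 214 \sqrt{3} u^{5} - 888 u^{3} \sqrt{3 u^{2} + 2} - 416 \sqrt{3} u^{3} - 1032 u \sqrt{3 u^{2} + 2} - 384 \sqrt{3} u}{27 u^{8} \sqrt{3 u^{2} + 2} + 198 u^{6} \sqrt{3 u^{2} + 2} + 642 u^{4} \sqrt{3 u^{2} + 2} + 1248 u^{2} \sqrt{3 u^{2} + 2} + 1152 \sqrt{3 u^{2} + 2}}, which equals f(u).
F(5) = - \frac{\log{\left(\frac{681}{2} \right)}}{2} - \frac{\sqrt{231}}{9} + \frac{6}{83}; F(1) = - \frac{\log{\left(\frac{9}{2} \right)}}{2} - \frac{\sqrt{15}}{9} + \frac{6}{11}.
Integral = F(5) - F(1) = - \frac{\log{\left(\frac{681}{2} \right)}}{2} - \frac{\sqrt{231}}{9} - \frac{432}{913} + \frac{\sqrt{15}}{9} + \frac{\log{\left(\frac{9}{2} \right)}}{2}.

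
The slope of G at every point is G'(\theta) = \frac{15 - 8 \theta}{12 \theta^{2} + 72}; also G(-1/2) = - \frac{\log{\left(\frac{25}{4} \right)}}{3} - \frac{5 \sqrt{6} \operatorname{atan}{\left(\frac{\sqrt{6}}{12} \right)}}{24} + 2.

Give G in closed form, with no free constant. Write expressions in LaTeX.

Recover the given G'(\theta) by differentiating a candidate G(\theta); any mismatch rules it out.
A general antiderivative is - \frac{\log{\left(\theta^{2} + 6 \right)}}{3} + \frac{5 \sqrt{6} \operatorname{atan}{\left(\frac{\sqrt{6} \theta}{6} \right)}}{24} + C.
The condition gives C = - \frac{\log{\left(\frac{25}{4} \right)}}{3} - \frac{5 \sqrt{6} \operatorname{atan}{\left(\frac{\sqrt{6}}{12} \right)}}{24} + 2 - (- \frac{\log{\left(\frac{25}{4} \right)}}{3} - \frac{5 \sqrt{6} \operatorname{atan}{\left(\frac{\sqrt{6}}{12} \right)}}{24}) = 2.
So G(\theta) = - \frac{\log{\left(\theta^{2} + 6 \right)}}{3} + \frac{5 \sqrt{6} \operatorname{atan}{\left(\frac{\sqrt{6} \theta}{6} \right)}}{24} + 2.
Check: d/d\theta[- \frac{\log{\left(\theta^{2} + 6 \right)}}{3} + \frac{5 \sqrt{6} \operatorname{atan}{\left(\frac{\sqrt{6} \theta}{6} \right)}}{24} + 2] = \frac{15 - 8 \theta}{12 \theta^{2} + 72} = G'(\theta).

G(\theta) = - \frac{\log{\left(\theta^{2} + 6 \right)}}{3} + \frac{5 \sqrt{6} \operatorname{atan}{\left(\frac{\sqrt{6} \theta}{6} \right)}}{24} + 2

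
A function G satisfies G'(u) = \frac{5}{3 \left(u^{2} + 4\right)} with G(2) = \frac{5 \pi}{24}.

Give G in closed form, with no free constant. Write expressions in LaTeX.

G(u) = \frac{5 \operatorname{atan}{\left(\frac{u}{2} \right)}}{6}

Differentiate the proposed G(u) back; it has to land on the given G'(u).
A general antiderivative is \frac{5 \operatorname{atan}{\left(\frac{u}{2} \right)}}{6} + C.
The condition gives C = \frac{5 \pi}{24} - (\frac{5 \pi}{24}) = 0.
So G(u) = \frac{5 \operatorname{atan}{\left(\frac{u}{2} \right)}}{6}.
Check: d/du[\frac{5 \operatorname{atan}{\left(\frac{u}{2} \right)}}{6}] = \frac{5}{3 u^{2} + 12}, which equals G'(u).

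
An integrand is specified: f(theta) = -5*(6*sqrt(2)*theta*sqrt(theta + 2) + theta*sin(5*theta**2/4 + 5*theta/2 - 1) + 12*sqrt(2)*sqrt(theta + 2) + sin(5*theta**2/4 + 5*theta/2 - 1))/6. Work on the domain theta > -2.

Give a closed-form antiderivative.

An antiderivative F(theta) passes only if d/dtheta[F] lands on f(theta) exactly.
Check: d/dtheta[(-6*sqrt(2)*(theta + 2)**(5/2) + cos(5*theta**2/4 + 5*theta/2 - 1))/3] = -5*sqrt(2)*theta*sqrt(theta + 2) - 5*theta*sin(5*theta**2/4 + 5*theta/2 - 1)/6 - 10*sqrt(2)*sqrt(theta + 2) - 5*sin(5*theta**2/4 + 5*theta/2 - 1)/6, which equals f(theta).

An antiderivative is F(theta) = (-6*sqrt(2)*(theta + 2)**(5/2) + cos(5*theta**2/4 + 5*theta/2 - 1))/3.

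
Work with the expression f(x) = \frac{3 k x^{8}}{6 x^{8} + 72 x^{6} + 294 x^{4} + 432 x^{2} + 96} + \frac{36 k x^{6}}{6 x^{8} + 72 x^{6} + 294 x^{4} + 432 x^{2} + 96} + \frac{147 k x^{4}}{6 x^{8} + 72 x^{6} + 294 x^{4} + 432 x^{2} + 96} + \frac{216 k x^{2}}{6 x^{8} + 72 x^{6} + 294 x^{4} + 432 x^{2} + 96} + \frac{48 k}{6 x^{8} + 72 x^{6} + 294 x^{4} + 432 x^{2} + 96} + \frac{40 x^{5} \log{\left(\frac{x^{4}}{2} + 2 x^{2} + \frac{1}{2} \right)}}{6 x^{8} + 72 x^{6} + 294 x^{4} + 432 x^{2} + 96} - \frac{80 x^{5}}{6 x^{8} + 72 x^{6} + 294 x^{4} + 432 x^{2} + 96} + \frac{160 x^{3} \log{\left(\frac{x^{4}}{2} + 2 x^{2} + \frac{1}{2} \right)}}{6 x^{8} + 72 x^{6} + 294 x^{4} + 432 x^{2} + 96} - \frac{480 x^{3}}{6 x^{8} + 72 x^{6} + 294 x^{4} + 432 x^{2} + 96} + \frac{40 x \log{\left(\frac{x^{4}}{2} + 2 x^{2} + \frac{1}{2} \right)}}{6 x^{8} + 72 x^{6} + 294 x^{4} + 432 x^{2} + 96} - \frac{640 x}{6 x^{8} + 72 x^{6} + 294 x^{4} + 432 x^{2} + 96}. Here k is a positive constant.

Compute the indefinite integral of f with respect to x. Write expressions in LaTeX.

The integrand splits into summands that can be handled one at a time.
Check: d/dx[\frac{k x}{2} - \frac{5 \log{\left(\frac{x^{4}}{2} + 2 x^{2} + \frac{1}{2} \right)}}{\frac{3 x^{2}}{2} + 6}] = \frac{3 k x^{8} + 36 k x^{6} + 147 k x^{4} + 216 k x^{2} + 48 k + 40 x^{5} \log{\left(\frac{x^{4}}{2} + 2 x^{2} + \frac{1}{2} \right)} - 80 x^{5} + 160 x^{3} \log{\left(\frac{x^{4}}{2} + 2 x^{2} + \frac{1}{2} \right)} - 480 x^{3} + 40 x \log{\left(\frac{x^{4}}{2} + 2 x^{2} + \frac{1}{2} \right)} - 640 x}{6 x^{8} + 72 x^{6} + 294 x^{4} + 432 x^{2} + 96}, which equals f(x).

F(x) = \frac{k x}{2} - \frac{5 \log{\left(\frac{x^{4}}{2} + 2 x^{2} + \frac{1}{2} \right)}}{\frac{3 x^{2}}{2} + 6} + C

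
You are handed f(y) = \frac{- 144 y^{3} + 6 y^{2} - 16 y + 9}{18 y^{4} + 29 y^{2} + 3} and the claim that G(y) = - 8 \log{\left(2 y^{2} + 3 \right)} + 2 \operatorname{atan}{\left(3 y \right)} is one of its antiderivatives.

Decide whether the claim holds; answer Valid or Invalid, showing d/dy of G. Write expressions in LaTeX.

d/dy[G] = \frac{- 288 y^{3} + 12 y^{2} - 32 y + 18}{18 y^{4} + 29 y^{2} + 3}
d/dy[G] - f(y) = \frac{- 144 y^{3} + 6 y^{2} - 16 y + 9}{18 y^{4} + 29 y^{2} + 3} != 0.

Invalid: d/dy[G] - f = \frac{- 144 y^{3} + 6 y^{2} - 16 y + 9}{18 y^{4} + 29 y^{2} + 3}, which is not 0.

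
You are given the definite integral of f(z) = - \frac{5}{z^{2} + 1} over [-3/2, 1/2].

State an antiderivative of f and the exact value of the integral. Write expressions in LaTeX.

Antiderivative: F(z) = - 5 \operatorname{atan}{\left(z \right)}; value = - 5 \operatorname{atan}{\left(\frac{3}{2} \right)} - 5 \operatorname{atan}{\left(\frac{1}{2} \right)}

Recover f(z) by differentiating a candidate F(z); any mismatch rules it out.
F(z) = - 5 \operatorname{atan}{\left(z \right)} is an antiderivative of f.
Check: d/dz[- 5 \operatorname{atan}{\left(z \right)}] = - \frac{5}{z^{2} + 1} = f(z).
F(1/2) = - 5 \operatorname{atan}{\left(\frac{1}{2} \right)}; F(-3/2) = 5 \operatorname{atan}{\left(\frac{3}{2} \right)}.
Integral = F(1/2) - F(-3/2) = - 5 \operatorname{atan}{\left(\frac{3}{2} \right)} - 5 \operatorname{atan}{\left(\frac{1}{2} \right)}.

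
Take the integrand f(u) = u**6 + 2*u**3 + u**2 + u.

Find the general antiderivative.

Integrate term by term and add the pieces.
Check: d/du[u**7/7 + u**4/2 + u**3/3 + u**2/2] = u**6 + 2*u**3 + u**2 + u = f(u).

F(u) = u**7/7 + u**4/2 + u**3/3 + u**2/2 + C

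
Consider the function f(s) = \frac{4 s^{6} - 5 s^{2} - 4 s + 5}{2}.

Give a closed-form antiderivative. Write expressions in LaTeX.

Any candidate F(s) must reproduce f(s) exactly when differentiated.
Check: d/ds[\frac{2 s^{7}}{7} - \frac{5 s^{3}}{6} - s^{2} + \frac{5 s}{2}] = 2 s^{6} - \frac{5 s^{2}}{2} - 2 s + \frac{5}{2}, which equals f(s).

An antiderivative is F(s) = \frac{2 s^{7}}{7} - \frac{5 s^{3}}{6} - s^{2} + \frac{5 s}{2}.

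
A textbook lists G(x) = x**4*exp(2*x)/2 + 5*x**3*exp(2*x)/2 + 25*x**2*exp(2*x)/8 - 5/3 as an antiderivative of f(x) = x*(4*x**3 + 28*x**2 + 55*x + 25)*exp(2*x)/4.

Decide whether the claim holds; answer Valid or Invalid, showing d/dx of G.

d/dx[G] = x**4*exp(2*x) + 7*x**3*exp(2*x) + 55*x**2*exp(2*x)/4 + 25*x*exp(2*x)/4
This equals f(x) exactly, so the claim holds.

Valid. The derivative of G reproduces f.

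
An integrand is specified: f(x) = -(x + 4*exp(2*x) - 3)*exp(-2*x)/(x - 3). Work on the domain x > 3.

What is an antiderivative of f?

Check any antiderivative F(x) by computing F'(x) and comparing it with f(x).
Check: d/dx[-4*log(2*x - 6) + exp(-2*x)/2] = (-x - 4*exp(2*x) + 3)/(x*exp(2*x) - 3*exp(2*x)), which equals f(x).

An antiderivative is F(x) = -4*log(2*x - 6) + exp(-2*x)/2.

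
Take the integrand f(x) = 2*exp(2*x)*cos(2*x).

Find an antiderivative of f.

Check any antiderivative F(x) by computing F'(x) and comparing it with f(x).
Check: d/dx[exp(2*x)*sin(2*x)/2 + exp(2*x)*cos(2*x)/2] = 2*exp(2*x)*cos(2*x) = f(x).

An antiderivative is F(x) = exp(2*x)*sin(2*x)/2 + exp(2*x)*cos(2*x)/2.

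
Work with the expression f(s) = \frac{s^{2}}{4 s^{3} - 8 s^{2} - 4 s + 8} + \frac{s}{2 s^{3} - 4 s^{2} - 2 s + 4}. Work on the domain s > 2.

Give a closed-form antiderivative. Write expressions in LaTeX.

An antiderivative is F(s) = \frac{2 \log{\left(s - 2 \right)}}{3} - \frac{3 \log{\left(s - 1 \right)}}{8} - \frac{\log{\left(s + 1 \right)}}{24}.

The denominator factors as 4 \left(s - 2\right) \left(s - 1\right) \left(s + 1\right); partial fractions split f into directly integrable pieces: - \frac{1}{24 \left(s + 1\right)} - \frac{3}{8 \left(s - 1\right)} + \frac{2}{3 \left(s - 2\right)}.
Check: d/ds[\frac{2 \log{\left(s - 2 \right)}}{3} - \frac{3 \log{\left(s - 1 \right)}}{8} - \frac{\log{\left(s + 1 \right)}}{24}] = \frac{s^{2} + 2 s}{4 s^{3} - 8 s^{2} - 4 s + 8}, which equals f(s).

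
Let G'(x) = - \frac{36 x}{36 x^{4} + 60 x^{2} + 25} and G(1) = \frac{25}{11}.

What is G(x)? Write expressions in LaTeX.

G'(x) matches the chain-rule pattern g'(h)*h' with inner function h(x) = 2 x^{2} + \frac{5}{3}; substituting u = h(x) collapses the integral.
A general antiderivative is \frac{1}{2 x^{2} + \frac{5}{3}} + C.
The condition gives C = \frac{25}{11} - (\frac{3}{11}) = 2.
So G(x) = \frac{12 x^{2} + 13}{6 x^{2} + 5}.
Check: d/dx[\frac{12 x^{2} + 13}{6 x^{2} + 5}] = - \frac{36 x}{36 x^{4} + 60 x^{2} + 25} = G'(x).

G(x) = \frac{12 x^{2} + 13}{6 x^{2} + 5}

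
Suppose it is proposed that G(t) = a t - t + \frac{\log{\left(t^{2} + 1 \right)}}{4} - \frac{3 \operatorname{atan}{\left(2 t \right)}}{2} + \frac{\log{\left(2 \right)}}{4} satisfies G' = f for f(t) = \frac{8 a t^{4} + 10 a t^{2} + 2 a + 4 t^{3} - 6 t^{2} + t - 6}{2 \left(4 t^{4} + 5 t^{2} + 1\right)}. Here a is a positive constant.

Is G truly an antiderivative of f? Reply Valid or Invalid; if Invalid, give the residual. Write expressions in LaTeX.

d/dt[G] = \frac{8 a t^{4} + 10 a t^{2} + 2 a - 8 t^{4} + 4 t^{3} - 16 t^{2} + t - 8}{8 t^{4} + 10 t^{2} + 2}
d/dt[G] - f(t) = -1 != 0.

Invalid: d/dt[G] - f = -1, which is not 0.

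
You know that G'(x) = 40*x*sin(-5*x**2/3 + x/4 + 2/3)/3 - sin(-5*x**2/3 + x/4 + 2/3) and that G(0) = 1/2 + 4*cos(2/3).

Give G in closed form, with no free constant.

G(x) = 4*cos(-5*x**2/3 + x/4 + 2/3) + 1/2

G'(x) matches the chain-rule pattern g'(h)*h' with inner function h(x) = -5*x**2/3 + x/4 + 2/3; substituting u = h(x) collapses the integral.
A general antiderivative is 4*cos(-5*x**2/3 + x/4 + 2/3) + C.
The condition gives C = 1/2 + 4*cos(2/3) - (4*cos(2/3)) = 1/2.
So G(x) = 4*cos(-5*x**2/3 + x/4 + 2/3) + 1/2.
Check: d/dx[4*cos(-5*x**2/3 + x/4 + 2/3) + 1/2] = 40*x*sin(-5*x**2/3 + x/4 + 2/3)/3 - sin(-5*x**2/3 + x/4 + 2/3) = G'(x).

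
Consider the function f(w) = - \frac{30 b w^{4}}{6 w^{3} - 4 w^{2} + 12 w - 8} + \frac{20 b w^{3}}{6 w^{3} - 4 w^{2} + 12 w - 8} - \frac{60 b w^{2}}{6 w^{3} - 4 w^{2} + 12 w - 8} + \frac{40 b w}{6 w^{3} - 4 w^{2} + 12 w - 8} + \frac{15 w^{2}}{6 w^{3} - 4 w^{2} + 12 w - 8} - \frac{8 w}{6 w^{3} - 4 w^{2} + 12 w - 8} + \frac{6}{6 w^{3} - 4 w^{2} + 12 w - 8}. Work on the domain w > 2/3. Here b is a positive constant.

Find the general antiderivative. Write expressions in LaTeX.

F(w) = - \frac{5 b w^{2}}{2} + \frac{\log{\left(\frac{3 w}{2} - 1 \right)}}{2} + \log{\left(w^{2} + 2 \right)} + C

Integrate term by term and add the pieces.
Check: d/dw[- \frac{5 b w^{2}}{2} + \frac{\log{\left(\frac{3 w}{2} - 1 \right)}}{2} + \log{\left(w^{2} + 2 \right)}] = \frac{- 30 b w^{4} + 20 b w^{3} - 60 b w^{2} + 40 b w + 15 w^{2} - 8 w + 6}{6 w^{3} - 4 w^{2} + 12 w - 8}, which equals f(w).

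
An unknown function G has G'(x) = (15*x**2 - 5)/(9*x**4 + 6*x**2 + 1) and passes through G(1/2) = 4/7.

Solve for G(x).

G(x) = -5*x/(3*x**2 + 1) + 2

G'(x) has the shape u'v + uv' for u = -5*x/3 and v = 1/(x**2 + 1/3) — it is the derivative of the product u*v.
A general antiderivative is -5*x/(3*(x**2 + 1/3)) + C.
The condition gives C = 4/7 - (-10/7) = 2.
So G(x) = -5*x/(3*x**2 + 1) + 2.
Check: d/dx[-5*x/(3*x**2 + 1) + 2] = (15*x**2 - 5)/(9*x**4 + 6*x**2 + 1) = G'(x).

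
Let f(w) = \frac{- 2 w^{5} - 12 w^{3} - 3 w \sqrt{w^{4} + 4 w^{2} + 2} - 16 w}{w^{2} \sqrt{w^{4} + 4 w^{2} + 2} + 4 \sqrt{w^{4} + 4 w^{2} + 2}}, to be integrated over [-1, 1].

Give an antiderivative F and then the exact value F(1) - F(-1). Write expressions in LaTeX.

Antiderivative: F(w) = - \frac{2 \sqrt{w^{4} + 4 w^{2} + 2} + 3 \log{\left(\frac{3 w^{2}}{2} + 6 \right)}}{2}; value = 0

For F(w) to be correct the identity F'(w) - f(w) = 0 must hold.
F(w) = - \frac{2 \sqrt{w^{4} + 4 w^{2} + 2} + 3 \log{\left(\frac{3 w^{2}}{2} + 6 \right)}}{2} is an antiderivative of f.
Check: d/dw[- \frac{2 \sqrt{w^{4} + 4 w^{2} + 2} + 3 \log{\left(\frac{3 w^{2}}{2} + 6 \right)}}{2}] = \frac{- 2 w^{5} - 12 w^{3} - 3 w \sqrt{w^{4} + 4 w^{2} + 2} - 16 w}{w^{2} \sqrt{w^{4} + 4 w^{2} + 2} + 4 \sqrt{w^{4} + 4 w^{2} + 2}} = f(w).
F(1) = - \frac{3 \log{\left(\frac{15}{2} \right)}}{2} - \sqrt{7}; F(-1) = - \frac{3 \log{\left(\frac{15}{2} \right)}}{2} - \sqrt{7}.
Integral = F(1) - F(-1) = 0.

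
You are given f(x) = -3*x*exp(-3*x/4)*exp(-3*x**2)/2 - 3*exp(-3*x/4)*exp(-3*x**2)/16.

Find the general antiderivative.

f matches the chain-rule pattern g'(h)*h' with inner function h(x) = -3*x**2 - 3*x/4; substituting u = h(x) collapses the integral.
Check: d/dx[exp(-3*x/4)*exp(-3*x**2)/4] = (-24*x - 3)*exp(-3*x/4)*exp(-3*x**2)/16, which equals f(x).

F(x) = exp(-3*x/4)*exp(-3*x**2)/4 + C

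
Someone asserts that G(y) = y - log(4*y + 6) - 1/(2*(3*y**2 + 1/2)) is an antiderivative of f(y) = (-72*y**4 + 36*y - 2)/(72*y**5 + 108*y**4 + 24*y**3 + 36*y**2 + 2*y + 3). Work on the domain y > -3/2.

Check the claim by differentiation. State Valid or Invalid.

Invalid: d/dy[G] - f = 1, which is not 0.

d/dy[G] = (72*y**5 + 36*y**4 + 24*y**3 + 36*y**2 + 38*y + 1)/(72*y**5 + 108*y**4 + 24*y**3 + 36*y**2 + 2*y + 3)
d/dy[G] - f(y) = 1 != 0.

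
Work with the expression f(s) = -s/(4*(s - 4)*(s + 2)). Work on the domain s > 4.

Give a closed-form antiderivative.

An antiderivative is F(s) = -log(s - 4)/6 - log(s + 2)/12.

Factor the denominator (4*(s - 4)*(s + 2)) and decompose: f = -1/(12*(s + 2)) - 1/(6*(s - 4)); each piece integrates to a log, atan, or power term.
Check: d/ds[-log(s - 4)/6 - log(s + 2)/12] = -s/(4*s**2 - 8*s - 32), which equals f(s).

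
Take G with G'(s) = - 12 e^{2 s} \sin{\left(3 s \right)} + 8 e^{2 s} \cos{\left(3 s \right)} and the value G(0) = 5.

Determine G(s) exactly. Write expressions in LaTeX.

Recognize the product-rule pattern: G'(s) = u'v + uv' with u = 4 \cos{\left(3 s \right)}, v = e^{2 s}, so integration by parts undoes it.
A general antiderivative is 4 e^{2 s} \cos{\left(3 s \right)} + C.
The condition gives C = 5 - (4) = 1.
So G(s) = 4 e^{2 s} \cos{\left(3 s \right)} + 1.
Check: d/ds[4 e^{2 s} \cos{\left(3 s \right)} + 1] = - 12 e^{2 s} \sin{\left(3 s \right)} + 8 e^{2 s} \cos{\left(3 s \right)} = G'(s).

G(s) = 4 e^{2 s} \cos{\left(3 s \right)} + 1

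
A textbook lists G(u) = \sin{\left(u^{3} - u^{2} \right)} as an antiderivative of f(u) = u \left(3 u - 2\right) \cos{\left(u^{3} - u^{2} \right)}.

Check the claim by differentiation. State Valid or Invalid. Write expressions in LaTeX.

d/du[G] = 3 u^{2} \cos{\left(u^{3} - u^{2} \right)} - 2 u \cos{\left(u^{3} - u^{2} \right)}
This equals f(u) exactly, so the claim holds.

Valid - the claim checks out under differentiation.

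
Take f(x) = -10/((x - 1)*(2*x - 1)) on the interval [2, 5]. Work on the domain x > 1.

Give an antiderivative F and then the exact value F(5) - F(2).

Antiderivative: F(x) = -10*log(x - 1) + 10*log(x - 1/2); value = -10*log(4) - 10*log(3/2) + 10*log(9/2)

The denominator factors as (x - 1)*(2*x - 1); partial fractions split f into directly integrable pieces: 20/(2*x - 1) - 10/(x - 1).
F(x) = -10*log(x - 1) + 10*log(x - 1/2) is an antiderivative of f.
Check: d/dx[-10*log(x - 1) + 10*log(x - 1/2)] = -10/(2*x**2 - 3*x + 1), which equals f(x).
F(5) = -10*log(4) + 10*log(9/2); F(2) = 10*log(3/2).
Integral = F(5) - F(2) = -10*log(4) - 10*log(3/2) + 10*log(9/2).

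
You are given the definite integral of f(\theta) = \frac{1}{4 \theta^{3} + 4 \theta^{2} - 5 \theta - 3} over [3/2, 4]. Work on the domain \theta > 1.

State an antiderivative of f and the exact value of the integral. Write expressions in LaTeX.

Factor the denominator (\left(\theta - 1\right) \left(2 \theta + 1\right) \left(2 \theta + 3\right)) and decompose: f = \frac{1}{5 \left(2 \theta + 3\right)} - \frac{1}{3 \left(2 \theta + 1\right)} + \frac{1}{15 \left(\theta - 1\right)}; each piece integrates to a log, atan, or power term.
F(\theta) = \frac{\log{\left(\theta - 1 \right)}}{15} - \frac{\log{\left(\theta + \frac{1}{2} \right)}}{6} + \frac{\log{\left(\theta + \frac{3}{2} \right)}}{10} is an antiderivative of f.
Check: d/d\theta[\frac{\log{\left(\theta - 1 \right)}}{15} - \frac{\log{\left(\theta + \frac{1}{2} \right)}}{6} + \frac{\log{\left(\theta + \frac{3}{2} \right)}}{10}] = \frac{1}{4 \theta^{3} + 4 \theta^{2} - 5 \theta - 3} = f(\theta).
F(4) = - \frac{\log{\left(\frac{9}{2} \right)}}{6} + \frac{\log{\left(3 \right)}}{15} + \frac{\log{\left(\frac{11}{2} \right)}}{10}; F(3/2) = - \frac{7 \log{\left(2 \right)}}{30} + \frac{\log{\left(3 \right)}}{10}.
Integral = F(4) - F(3/2) = - \frac{\log{\left(\frac{9}{2} \right)}}{6} - \frac{\log{\left(3 \right)}}{30} + \frac{7 \log{\left(2 \right)}}{30} + \frac{\log{\left(\frac{11}{2} \right)}}{10}.

Antiderivative: F(\theta) = \frac{\log{\left(\theta - 1 \right)}}{15} - \frac{\log{\left(\theta + \frac{1}{2} \right)}}{6} + \frac{\log{\left(\theta + \frac{3}{2} \right)}}{10}; value = - \frac{\log{\left(\frac{9}{2} \right)}}{6} - \frac{\log{\left(3 \right)}}{30} + \frac{7 \log{\left(2 \right)}}{30} + \frac{\log{\left(\frac{11}{2} \right)}}{10}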